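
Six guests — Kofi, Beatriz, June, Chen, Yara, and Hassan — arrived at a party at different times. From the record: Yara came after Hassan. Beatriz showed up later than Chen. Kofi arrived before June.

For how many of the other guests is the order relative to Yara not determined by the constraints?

Forced before Yara: Hassan.
That leaves Beatriz, Chen, June, and Kofi with no forced order relative to Yara — 4.

4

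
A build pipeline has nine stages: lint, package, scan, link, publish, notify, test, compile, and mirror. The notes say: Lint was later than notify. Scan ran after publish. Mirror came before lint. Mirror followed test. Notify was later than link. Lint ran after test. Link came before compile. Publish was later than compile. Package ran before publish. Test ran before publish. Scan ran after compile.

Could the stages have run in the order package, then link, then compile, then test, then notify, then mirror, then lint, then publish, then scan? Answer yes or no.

yes

Check each stated constraint against the proposed order — e.g. compile is ahead of scan; package is ahead of publish. Every pair is in the required order; nothing is violated.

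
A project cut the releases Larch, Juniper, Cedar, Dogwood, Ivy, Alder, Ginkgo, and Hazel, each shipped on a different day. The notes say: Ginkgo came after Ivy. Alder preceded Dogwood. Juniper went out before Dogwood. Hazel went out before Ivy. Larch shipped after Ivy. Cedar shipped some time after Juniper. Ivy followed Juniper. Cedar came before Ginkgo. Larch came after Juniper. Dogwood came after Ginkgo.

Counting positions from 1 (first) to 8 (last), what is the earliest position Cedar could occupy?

Juniper must come before Cedar — 1 forced predecessor.
Nothing else is forced ahead of Cedar, so its earliest slot is position 1 + 1 = 2.

2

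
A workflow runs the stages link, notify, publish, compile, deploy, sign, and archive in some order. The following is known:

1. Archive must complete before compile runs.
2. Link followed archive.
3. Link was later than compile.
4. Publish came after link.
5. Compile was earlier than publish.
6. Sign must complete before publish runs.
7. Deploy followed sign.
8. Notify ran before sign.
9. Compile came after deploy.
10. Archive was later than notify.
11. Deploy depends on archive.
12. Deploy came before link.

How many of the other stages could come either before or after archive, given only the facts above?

1

Forced before archive: notify; forced after archive: compile, deploy, link, and publish.
That leaves sign with no forced order relative to archive — 1.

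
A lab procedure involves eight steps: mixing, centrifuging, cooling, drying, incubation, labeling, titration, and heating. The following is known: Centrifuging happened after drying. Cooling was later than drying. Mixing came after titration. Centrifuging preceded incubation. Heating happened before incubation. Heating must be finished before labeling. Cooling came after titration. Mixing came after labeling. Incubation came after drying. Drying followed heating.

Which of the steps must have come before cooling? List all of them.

drying, heating, titration

Directly stated before cooling: drying and titration.
Heating reaches cooling via heating → drying → cooling.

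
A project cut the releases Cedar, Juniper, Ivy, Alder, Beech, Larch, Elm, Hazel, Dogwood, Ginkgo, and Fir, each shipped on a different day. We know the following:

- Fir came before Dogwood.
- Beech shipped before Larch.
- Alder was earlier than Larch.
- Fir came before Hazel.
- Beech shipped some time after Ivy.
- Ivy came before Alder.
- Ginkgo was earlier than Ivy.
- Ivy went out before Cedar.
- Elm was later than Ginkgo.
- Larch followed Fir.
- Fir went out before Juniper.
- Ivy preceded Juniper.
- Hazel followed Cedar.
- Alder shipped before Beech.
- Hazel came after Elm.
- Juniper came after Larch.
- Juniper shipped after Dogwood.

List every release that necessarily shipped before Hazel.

Directly stated before Hazel: Cedar, Elm, and Fir.
Ginkgo reaches Hazel via Ginkgo → Elm → Hazel.
Ivy reaches Hazel via Ivy → Cedar → Hazel.
No chain forces Juniper (or any of the others) ahead of Hazel.

Cedar, Elm, Fir, Ginkgo, Ivy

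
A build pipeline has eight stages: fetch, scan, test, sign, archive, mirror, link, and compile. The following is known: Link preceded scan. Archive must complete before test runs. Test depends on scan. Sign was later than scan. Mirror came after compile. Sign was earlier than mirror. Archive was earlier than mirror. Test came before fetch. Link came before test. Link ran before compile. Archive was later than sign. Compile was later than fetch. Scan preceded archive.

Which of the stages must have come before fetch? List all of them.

archive, link, scan, sign, test

Directly stated before fetch: test.
Archive reaches fetch via archive → test → fetch.
Link reaches fetch via link → test → fetch.
Scan reaches fetch via scan → test → fetch.
Likewise sign reaches fetch by chaining the stated constraints.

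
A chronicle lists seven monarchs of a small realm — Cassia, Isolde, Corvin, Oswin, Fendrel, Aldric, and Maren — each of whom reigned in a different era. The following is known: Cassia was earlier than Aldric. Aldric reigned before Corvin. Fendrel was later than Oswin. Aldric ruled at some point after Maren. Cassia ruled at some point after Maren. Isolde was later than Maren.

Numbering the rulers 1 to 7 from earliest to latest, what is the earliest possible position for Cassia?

2

Maren must come before Cassia — 1 forced predecessor.
Nothing else is forced ahead of Cassia, so their earliest slot is position 1 + 1 = 2.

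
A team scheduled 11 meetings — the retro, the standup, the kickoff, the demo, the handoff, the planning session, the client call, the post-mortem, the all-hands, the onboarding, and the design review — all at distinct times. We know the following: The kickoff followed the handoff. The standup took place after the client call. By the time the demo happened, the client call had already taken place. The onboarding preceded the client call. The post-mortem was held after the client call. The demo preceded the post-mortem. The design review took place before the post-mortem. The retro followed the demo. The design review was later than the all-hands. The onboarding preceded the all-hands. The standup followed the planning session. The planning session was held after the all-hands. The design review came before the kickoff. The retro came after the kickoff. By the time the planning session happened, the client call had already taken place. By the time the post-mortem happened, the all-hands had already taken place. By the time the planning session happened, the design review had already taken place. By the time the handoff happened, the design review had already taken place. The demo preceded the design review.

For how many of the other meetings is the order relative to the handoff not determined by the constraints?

3

Forced before the handoff: the all-hands, the client call, the demo, the design review, and the onboarding; forced after the handoff: the kickoff and the retro.
That leaves the planning session, the post-mortem, and the standup with no forced order relative to the handoff — 3.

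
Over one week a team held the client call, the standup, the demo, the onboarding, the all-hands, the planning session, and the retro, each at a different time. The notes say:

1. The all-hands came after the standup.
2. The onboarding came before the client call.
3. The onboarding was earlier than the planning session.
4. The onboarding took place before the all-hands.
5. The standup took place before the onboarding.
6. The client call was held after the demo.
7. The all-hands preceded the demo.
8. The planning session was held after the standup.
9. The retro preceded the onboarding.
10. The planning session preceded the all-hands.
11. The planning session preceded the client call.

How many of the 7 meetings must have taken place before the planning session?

Directly stated before the planning session: the onboarding and the standup.
The retro reaches the planning session via the retro → the onboarding → the planning session.
No chain forces the demo (or any of the others) ahead of the planning session.
That's the onboarding, the retro, and the standup — 3 in all.

3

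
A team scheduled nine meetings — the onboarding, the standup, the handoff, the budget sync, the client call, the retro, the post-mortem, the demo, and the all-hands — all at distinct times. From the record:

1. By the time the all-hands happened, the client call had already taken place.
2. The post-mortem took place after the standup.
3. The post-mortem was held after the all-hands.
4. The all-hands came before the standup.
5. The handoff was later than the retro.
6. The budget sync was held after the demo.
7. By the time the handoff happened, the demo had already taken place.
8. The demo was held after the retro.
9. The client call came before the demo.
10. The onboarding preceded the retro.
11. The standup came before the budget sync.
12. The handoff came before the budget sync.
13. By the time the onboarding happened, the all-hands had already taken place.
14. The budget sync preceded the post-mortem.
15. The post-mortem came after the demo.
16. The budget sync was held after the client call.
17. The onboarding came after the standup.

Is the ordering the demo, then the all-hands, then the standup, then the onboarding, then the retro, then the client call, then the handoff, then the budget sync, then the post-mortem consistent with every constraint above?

no

The constraints require the retro before the demo, but in the proposed sequence the demo appears ahead of the retro. That one violation is enough.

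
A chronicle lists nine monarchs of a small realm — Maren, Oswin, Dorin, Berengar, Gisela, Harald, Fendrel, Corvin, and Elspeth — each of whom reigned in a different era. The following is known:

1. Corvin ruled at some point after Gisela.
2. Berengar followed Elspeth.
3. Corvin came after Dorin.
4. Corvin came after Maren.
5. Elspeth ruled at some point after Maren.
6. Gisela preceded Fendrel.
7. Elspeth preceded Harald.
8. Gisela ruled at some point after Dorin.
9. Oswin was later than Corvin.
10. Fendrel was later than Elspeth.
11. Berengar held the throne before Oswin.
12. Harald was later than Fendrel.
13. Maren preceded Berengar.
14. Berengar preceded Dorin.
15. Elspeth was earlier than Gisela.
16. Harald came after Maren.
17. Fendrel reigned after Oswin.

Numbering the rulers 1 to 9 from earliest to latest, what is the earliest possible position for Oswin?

Berengar, Corvin, Dorin, Elspeth, Gisela, and Maren must all come before Oswin — 6 forced predecessors.
Nothing else is forced ahead of Oswin, so their earliest slot is position 6 + 1 = 7.

7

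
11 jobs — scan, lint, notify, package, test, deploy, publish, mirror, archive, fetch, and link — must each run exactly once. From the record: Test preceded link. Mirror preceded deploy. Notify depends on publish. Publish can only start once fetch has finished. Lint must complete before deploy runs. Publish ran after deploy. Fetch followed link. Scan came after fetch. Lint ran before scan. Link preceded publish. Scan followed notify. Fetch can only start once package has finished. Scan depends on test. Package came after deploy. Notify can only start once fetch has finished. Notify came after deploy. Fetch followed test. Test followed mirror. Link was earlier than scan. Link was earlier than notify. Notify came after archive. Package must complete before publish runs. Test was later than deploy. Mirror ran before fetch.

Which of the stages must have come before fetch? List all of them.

deploy, link, lint, mirror, package, test

Directly stated before fetch: link, mirror, package, and test.
Deploy reaches fetch via deploy → test → fetch.
Lint reaches fetch via lint → deploy → test → fetch.
No chain forces archive (or any of the others) ahead of fetch.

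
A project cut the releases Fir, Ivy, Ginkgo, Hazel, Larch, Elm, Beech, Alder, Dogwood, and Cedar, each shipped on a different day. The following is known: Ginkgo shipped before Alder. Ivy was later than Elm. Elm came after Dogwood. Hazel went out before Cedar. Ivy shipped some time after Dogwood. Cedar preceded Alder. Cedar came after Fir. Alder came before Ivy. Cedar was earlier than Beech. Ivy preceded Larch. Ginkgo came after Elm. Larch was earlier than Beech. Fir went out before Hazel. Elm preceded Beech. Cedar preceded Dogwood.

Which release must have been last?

Beech

Every other release has a chain of constraints placing it before Beech, so Beech is last.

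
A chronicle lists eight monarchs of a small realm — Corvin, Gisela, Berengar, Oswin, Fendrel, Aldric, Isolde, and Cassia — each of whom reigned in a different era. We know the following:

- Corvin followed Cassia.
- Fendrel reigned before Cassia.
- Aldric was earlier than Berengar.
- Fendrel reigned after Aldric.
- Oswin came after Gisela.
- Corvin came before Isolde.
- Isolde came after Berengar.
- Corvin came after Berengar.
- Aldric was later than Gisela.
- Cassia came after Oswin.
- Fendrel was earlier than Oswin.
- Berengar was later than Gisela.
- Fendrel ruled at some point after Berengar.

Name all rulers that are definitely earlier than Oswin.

Directly stated before Oswin: Fendrel and Gisela.
Aldric reaches Oswin via Aldric → Fendrel → Oswin.
Berengar reaches Oswin via Berengar → Fendrel → Oswin.
No chain forces Corvin (or any of the others) ahead of Oswin.

Aldric, Berengar, Fendrel, Gisela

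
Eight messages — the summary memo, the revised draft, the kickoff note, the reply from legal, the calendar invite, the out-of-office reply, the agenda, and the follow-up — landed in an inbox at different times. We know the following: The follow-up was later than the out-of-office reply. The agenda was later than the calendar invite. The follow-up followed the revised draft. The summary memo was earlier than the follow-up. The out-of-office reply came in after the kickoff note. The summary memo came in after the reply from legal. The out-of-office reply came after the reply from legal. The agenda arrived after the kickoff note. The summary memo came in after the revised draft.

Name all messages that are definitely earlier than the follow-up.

the kickoff note, the out-of-office reply, the reply from legal, the revised draft, the summary memo

Directly stated before the follow-up: the out-of-office reply, the revised draft, and the summary memo.
The kickoff note reaches the follow-up via the kickoff note → the out-of-office reply → the follow-up.
The reply from legal reaches the follow-up via the reply from legal → the out-of-office reply → the follow-up.
No chain forces the agenda (or any of the others) ahead of the follow-up.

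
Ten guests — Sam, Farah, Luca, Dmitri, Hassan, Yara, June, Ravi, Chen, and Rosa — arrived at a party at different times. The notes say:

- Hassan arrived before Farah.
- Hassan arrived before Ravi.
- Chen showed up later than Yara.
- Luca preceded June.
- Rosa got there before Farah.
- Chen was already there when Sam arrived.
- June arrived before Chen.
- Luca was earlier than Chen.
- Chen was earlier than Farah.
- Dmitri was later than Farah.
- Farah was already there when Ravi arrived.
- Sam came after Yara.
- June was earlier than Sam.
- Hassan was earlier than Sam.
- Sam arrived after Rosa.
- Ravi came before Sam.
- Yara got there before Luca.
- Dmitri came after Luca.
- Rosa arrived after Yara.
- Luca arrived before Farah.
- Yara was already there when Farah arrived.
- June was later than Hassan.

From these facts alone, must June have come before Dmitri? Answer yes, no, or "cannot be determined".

Chain the constraints: June → Chen → Farah → Dmitri. Each link is directly stated, so June comes before Dmitri.

yes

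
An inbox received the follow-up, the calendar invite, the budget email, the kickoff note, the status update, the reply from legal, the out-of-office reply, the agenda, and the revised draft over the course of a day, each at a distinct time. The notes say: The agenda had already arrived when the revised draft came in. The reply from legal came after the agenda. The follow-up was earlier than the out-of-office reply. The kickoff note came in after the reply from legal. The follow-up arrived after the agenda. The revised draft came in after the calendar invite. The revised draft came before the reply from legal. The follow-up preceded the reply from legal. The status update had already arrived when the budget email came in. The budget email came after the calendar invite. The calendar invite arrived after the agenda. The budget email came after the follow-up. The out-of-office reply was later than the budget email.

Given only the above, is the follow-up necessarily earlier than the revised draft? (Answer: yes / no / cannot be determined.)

No chain of stated constraints runs from the follow-up to the revised draft, and none runs from the revised draft to the follow-up either.
So the relative order of the follow-up and the revised draft is not fixed by the given facts.

cannot be determined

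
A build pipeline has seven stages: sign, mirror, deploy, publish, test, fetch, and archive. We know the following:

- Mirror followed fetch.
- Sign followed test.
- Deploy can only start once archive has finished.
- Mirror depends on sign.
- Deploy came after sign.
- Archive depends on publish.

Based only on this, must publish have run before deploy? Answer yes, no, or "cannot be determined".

Chain the constraints: publish → archive → deploy. Each link is directly stated, so publish comes before deploy.

yes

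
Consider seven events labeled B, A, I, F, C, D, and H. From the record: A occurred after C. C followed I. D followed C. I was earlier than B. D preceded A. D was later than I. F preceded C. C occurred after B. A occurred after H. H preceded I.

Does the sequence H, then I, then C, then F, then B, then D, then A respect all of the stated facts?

The constraints require B before C, but in the proposed sequence C appears ahead of B. That one violation is enough.

no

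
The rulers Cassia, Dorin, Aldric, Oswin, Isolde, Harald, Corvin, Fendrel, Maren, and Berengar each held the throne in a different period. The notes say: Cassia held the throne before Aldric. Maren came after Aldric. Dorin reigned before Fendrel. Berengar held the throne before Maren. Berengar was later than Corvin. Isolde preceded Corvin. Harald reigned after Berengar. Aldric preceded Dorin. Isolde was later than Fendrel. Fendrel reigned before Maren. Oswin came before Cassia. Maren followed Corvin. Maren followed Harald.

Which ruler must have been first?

Oswin has a chain of constraints placing them before every other ruler, so Oswin must be first.

Oswin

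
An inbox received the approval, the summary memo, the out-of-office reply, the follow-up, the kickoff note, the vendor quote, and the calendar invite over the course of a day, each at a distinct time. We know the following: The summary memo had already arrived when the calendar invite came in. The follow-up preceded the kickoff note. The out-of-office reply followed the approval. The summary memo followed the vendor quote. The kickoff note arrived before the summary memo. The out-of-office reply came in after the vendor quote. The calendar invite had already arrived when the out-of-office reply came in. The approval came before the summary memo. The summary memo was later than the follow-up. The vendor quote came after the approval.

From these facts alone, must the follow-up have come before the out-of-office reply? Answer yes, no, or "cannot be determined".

Chain the constraints: the follow-up → the summary memo → the calendar invite → the out-of-office reply. Each link is directly stated, so the follow-up comes before the out-of-office reply.

yes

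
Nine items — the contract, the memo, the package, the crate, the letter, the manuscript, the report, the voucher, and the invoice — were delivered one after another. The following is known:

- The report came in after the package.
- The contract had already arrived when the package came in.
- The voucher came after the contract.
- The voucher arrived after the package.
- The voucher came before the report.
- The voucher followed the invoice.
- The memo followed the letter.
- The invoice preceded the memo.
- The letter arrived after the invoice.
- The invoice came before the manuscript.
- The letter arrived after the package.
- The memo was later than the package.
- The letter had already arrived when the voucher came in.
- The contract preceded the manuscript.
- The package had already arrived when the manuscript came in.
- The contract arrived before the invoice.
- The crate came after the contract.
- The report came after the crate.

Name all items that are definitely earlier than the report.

Directly stated before the report: the crate, the package, and the voucher.
The contract reaches the report via the contract → the voucher → the report.
The invoice reaches the report via the invoice → the voucher → the report.
The letter reaches the report via the letter → the voucher → the report.
No chain forces the manuscript (or any of the others) ahead of the report.

the contract, the crate, the invoice, the letter, the package, the voucher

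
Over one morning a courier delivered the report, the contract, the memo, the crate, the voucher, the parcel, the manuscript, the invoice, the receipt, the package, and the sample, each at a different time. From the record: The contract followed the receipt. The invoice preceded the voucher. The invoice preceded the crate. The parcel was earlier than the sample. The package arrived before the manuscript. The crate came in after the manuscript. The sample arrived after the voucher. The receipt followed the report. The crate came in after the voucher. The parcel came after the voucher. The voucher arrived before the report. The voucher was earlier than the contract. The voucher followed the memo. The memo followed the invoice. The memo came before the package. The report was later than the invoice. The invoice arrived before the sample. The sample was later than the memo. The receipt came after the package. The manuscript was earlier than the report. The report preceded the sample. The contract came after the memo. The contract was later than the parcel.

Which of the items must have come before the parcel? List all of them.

Directly stated before the parcel: the voucher.
The invoice reaches the parcel via the invoice → the voucher → the parcel.
The memo reaches the parcel via the memo → the voucher → the parcel.
No chain forces the receipt (or any of the others) ahead of the parcel.

the invoice, the memo, the voucher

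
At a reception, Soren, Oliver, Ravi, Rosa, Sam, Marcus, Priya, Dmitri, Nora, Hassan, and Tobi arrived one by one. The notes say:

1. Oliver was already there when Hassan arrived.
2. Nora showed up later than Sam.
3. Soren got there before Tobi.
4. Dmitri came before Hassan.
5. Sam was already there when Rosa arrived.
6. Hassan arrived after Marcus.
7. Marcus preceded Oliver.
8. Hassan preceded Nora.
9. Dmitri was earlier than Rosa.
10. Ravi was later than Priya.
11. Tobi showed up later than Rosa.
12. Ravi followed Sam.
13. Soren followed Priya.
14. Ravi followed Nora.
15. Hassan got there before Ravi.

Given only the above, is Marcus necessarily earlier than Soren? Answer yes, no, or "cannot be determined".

cannot be determined

No chain of stated constraints runs from Marcus to Soren, and none runs from Soren to Marcus either.
So the relative order of Marcus and Soren is not fixed by the given facts.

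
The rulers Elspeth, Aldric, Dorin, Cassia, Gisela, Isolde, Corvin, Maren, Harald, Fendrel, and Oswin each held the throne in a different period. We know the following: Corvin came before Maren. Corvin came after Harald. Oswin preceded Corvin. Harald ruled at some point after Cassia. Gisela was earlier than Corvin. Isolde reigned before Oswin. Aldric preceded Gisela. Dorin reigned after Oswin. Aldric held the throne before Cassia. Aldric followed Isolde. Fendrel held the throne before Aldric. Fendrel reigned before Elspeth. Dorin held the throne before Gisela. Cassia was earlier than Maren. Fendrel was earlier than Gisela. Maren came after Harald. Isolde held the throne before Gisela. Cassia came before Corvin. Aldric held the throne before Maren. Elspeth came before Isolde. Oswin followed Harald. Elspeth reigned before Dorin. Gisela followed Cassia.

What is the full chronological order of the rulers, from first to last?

The constraints fix every adjacent pair, so only one ordering works:
Fendrel → Elspeth → Isolde → Aldric → Cassia → Harald → Oswin → Dorin → Gisela → Corvin → Maren.

Fendrel, Elspeth, Isolde, Aldric, Cassia, Harald, Oswin, Dorin, Gisela, Corvin, Maren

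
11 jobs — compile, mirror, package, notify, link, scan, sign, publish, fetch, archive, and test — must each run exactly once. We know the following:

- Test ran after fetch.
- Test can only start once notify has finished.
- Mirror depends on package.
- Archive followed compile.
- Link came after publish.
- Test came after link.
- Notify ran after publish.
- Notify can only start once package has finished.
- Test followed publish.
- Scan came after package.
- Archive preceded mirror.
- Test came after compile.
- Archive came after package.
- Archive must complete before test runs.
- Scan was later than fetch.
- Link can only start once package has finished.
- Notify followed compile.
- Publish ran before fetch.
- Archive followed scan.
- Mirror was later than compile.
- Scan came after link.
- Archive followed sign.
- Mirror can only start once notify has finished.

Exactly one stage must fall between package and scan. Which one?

Tracing the constraints gives package → link → scan, so link sits after package and before scan.
No other stage is forced both after package and before scan.

link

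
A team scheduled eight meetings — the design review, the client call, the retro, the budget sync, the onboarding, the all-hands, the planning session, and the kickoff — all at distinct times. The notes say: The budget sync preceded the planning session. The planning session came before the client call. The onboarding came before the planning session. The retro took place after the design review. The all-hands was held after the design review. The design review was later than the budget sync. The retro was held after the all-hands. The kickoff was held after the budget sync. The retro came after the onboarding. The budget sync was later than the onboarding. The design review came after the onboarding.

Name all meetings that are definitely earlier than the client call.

the budget sync, the onboarding, the planning session

Directly stated before the client call: the planning session.
The budget sync reaches the client call via the budget sync → the planning session → the client call.
The onboarding reaches the client call via the onboarding → the planning session → the client call.
No chain forces the all-hands (or any of the others) ahead of the client call.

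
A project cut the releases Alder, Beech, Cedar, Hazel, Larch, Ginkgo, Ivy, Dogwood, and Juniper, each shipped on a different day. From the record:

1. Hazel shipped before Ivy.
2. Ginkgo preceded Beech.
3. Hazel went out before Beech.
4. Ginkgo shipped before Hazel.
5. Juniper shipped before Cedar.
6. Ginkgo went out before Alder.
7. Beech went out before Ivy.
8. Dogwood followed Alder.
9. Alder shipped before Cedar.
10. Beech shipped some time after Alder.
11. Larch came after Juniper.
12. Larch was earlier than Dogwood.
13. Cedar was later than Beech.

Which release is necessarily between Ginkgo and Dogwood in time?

Tracing the constraints gives Ginkgo → Alder → Dogwood, so Alder sits after Ginkgo and before Dogwood.
No other release is forced both after Ginkgo and before Dogwood.

Alder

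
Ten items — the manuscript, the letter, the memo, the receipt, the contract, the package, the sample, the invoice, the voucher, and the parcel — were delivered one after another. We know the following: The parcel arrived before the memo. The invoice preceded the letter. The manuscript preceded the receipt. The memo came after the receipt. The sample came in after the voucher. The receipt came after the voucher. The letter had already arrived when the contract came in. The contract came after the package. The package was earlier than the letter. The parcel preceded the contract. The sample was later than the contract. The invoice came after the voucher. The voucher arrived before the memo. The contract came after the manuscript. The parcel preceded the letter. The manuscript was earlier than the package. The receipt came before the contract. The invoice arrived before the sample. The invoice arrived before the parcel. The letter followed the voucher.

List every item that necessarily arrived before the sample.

Directly stated before the sample: the contract, the invoice, and the voucher.
The letter reaches the sample via the letter → the contract → the sample.
The manuscript reaches the sample via the manuscript → the contract → the sample.
The package reaches the sample via the package → the contract → the sample.
Likewise the parcel and the receipt each reach the sample by chaining the stated constraints.

the contract, the invoice, the letter, the manuscript, the package, the parcel, the receipt, the voucher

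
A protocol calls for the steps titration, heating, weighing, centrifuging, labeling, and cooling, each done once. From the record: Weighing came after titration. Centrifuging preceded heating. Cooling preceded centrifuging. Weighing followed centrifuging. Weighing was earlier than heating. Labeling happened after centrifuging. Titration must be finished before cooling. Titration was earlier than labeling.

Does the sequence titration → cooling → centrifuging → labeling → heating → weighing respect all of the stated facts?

no

The constraints require weighing before heating, but in the proposed sequence heating appears ahead of weighing. That one violation is enough.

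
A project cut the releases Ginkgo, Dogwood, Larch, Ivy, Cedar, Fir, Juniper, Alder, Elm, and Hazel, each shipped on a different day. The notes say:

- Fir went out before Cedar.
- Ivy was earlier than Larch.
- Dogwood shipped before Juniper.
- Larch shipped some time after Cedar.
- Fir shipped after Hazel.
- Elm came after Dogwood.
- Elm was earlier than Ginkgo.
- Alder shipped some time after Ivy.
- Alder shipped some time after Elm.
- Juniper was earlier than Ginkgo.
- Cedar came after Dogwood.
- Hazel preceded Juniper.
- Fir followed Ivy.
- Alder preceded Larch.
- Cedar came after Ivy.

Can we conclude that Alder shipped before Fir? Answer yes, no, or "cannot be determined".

cannot be determined

No chain of stated constraints runs from Alder to Fir, and none runs from Fir to Alder either.
So the relative order of Alder and Fir is not fixed by the given facts.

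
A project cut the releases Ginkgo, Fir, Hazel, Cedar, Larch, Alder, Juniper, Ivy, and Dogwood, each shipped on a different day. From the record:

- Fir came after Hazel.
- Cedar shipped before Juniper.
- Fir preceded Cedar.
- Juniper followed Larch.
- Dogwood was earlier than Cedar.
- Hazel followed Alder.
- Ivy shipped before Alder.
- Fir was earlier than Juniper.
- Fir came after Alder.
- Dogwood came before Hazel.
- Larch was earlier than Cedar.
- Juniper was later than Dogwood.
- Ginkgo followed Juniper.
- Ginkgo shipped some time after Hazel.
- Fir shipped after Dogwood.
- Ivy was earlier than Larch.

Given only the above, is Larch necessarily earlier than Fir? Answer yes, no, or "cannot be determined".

cannot be determined

No chain of stated constraints runs from Larch to Fir, and none runs from Fir to Larch either.
So the relative order of Larch and Fir is not fixed by the given facts.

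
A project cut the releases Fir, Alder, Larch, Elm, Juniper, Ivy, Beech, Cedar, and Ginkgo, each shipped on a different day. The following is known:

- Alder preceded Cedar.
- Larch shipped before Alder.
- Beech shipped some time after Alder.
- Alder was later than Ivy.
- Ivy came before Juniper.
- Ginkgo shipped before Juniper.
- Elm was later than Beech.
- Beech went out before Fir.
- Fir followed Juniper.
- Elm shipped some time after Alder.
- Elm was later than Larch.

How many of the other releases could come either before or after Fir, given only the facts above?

2

Forced before Fir: Alder, Beech, Ginkgo, Ivy, Juniper, and Larch.
That leaves Cedar and Elm with no forced order relative to Fir — 2.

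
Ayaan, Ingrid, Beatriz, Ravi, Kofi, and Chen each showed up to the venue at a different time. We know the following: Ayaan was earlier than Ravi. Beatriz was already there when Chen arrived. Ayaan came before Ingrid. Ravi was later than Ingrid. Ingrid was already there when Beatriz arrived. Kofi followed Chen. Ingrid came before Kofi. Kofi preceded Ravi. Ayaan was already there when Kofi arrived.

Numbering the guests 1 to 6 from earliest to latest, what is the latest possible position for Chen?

Chen must come before Kofi and Ravi — 2 guests forced after them.
Everything else can be placed before Chen in some valid order, so Chen can sit as late as position 6 − 2 = 4.

4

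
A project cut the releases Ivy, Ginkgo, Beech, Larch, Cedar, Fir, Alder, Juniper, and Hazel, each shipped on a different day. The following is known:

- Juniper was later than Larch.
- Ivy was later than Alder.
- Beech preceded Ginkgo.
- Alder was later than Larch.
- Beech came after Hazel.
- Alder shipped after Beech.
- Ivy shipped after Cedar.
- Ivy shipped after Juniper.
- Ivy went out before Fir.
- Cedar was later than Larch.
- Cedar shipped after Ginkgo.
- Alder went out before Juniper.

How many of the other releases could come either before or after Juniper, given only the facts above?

Forced before Juniper: Alder, Beech, Hazel, and Larch; forced after Juniper: Fir and Ivy.
That leaves Cedar and Ginkgo with no forced order relative to Juniper — 2.

2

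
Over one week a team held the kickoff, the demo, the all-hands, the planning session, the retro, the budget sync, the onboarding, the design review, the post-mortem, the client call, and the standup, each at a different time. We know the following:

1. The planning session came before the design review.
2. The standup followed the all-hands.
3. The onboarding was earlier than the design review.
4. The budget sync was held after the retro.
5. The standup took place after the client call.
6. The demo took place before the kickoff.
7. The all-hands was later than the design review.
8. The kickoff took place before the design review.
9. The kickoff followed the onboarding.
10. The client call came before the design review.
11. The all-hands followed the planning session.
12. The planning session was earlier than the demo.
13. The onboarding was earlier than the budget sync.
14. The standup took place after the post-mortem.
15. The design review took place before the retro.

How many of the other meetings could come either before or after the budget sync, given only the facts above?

3

Forced before the budget sync: the client call, the demo, the design review, the kickoff, the onboarding, the planning session, and the retro.
That leaves the all-hands, the post-mortem, and the standup with no forced order relative to the budget sync — 3.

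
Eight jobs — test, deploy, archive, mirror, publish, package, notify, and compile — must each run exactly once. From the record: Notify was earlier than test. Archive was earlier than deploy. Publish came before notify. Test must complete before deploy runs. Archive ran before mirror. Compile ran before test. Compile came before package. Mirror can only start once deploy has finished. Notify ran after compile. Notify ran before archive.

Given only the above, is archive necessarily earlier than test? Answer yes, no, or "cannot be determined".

No chain of stated constraints runs from archive to test, and none runs from test to archive either.
So the relative order of archive and test is not fixed by the given facts.

cannot be determined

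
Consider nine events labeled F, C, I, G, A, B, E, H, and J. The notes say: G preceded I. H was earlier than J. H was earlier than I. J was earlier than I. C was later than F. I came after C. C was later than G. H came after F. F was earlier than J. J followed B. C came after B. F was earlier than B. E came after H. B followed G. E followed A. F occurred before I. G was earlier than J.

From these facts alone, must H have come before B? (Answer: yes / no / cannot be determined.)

No chain of stated constraints runs from H to B, and none runs from B to H either.
So the relative order of H and B is not fixed by the given facts.

cannot be determined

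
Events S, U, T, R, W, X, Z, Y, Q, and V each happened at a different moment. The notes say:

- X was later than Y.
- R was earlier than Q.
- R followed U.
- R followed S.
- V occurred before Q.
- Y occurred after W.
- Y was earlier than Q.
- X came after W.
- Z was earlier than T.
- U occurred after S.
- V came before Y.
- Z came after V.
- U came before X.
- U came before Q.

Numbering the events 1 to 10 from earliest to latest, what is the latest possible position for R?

R must come before Q — 1 event forced after it.
Everything else can be placed before R in some valid order, so R can sit as late as position 10 − 1 = 9.

9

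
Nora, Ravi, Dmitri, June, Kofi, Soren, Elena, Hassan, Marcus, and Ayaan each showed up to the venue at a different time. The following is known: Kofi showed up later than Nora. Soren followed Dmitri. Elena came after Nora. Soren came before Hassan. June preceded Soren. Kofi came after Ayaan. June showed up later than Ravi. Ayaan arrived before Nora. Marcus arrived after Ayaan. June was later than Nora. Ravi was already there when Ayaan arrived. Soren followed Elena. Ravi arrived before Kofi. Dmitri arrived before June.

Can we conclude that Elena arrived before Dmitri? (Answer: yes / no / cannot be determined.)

No chain of stated constraints runs from Elena to Dmitri, and none runs from Dmitri to Elena either.
So the relative order of Elena and Dmitri is not fixed by the given facts.

cannot be determined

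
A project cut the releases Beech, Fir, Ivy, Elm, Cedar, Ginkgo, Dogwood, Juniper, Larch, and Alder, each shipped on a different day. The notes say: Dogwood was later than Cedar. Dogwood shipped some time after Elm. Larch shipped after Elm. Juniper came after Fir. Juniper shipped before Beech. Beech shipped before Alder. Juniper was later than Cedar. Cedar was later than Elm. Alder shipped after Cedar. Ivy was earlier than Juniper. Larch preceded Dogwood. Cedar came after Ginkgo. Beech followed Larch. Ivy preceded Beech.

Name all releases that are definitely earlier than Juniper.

Cedar, Elm, Fir, Ginkgo, Ivy

Directly stated before Juniper: Cedar, Fir, and Ivy.
Elm reaches Juniper via Elm → Cedar → Juniper.
Ginkgo reaches Juniper via Ginkgo → Cedar → Juniper.
No chain forces Alder (or any of the others) ahead of Juniper.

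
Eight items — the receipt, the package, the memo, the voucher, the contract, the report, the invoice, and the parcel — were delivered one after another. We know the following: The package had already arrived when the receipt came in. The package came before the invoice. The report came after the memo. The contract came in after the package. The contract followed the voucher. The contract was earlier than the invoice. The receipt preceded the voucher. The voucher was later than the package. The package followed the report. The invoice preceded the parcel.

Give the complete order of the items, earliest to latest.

The constraints fix every adjacent pair, so only one ordering works:
the memo → the report → the package → the receipt → the voucher → the contract → the invoice → the parcel.

the memo, the report, the package, the receipt, the voucher, the contract, the invoice, the parcel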